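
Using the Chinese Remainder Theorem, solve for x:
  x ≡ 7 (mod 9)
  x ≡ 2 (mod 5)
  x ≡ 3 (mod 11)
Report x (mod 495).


Moduli 9, 5, 11 are pairwise coprime; by CRT there is a unique solution modulo M = 9 · 5 · 11 = 495.
Solve pairwise, accumulating the modulus:
  Start with x ≡ 7 (mod 9).
  Combine with x ≡ 2 (mod 5): since gcd(9, 5) = 1, we get a unique residue mod 45.
    Write x = 7 + 9·t and substitute into x ≡ 2 (mod 5): 9·t ≡ 2 − 7 = -5 (mod 5).
    Reduce coefficients mod 5: 4·t ≡ 0 (mod 5).
    The inverse of 4 mod 5 is 4 (since 4·4 = 16 = 3·5 + 1), so t ≡ 4·0 = 0 ≡ 0 (mod 5).
    Then x = 7 + 9·0 = 7, valid modulo lcm(9, 5) = 45: x ≡ 7 (mod 45).
  Combine with x ≡ 3 (mod 11): since gcd(45, 11) = 1, we get a unique residue mod 495.
    Write x = 7 + 45·t and substitute into x ≡ 3 (mod 11): 45·t ≡ 3 − 7 = -4 (mod 11).
    Reduce coefficients mod 11: 1·t ≡ 7 (mod 11).
    So t ≡ 7 (mod 11).
    Then x = 7 + 45·7 = 322, valid modulo lcm(45, 11) = 495: x ≡ 322 (mod 495).
Verify: 322 mod 9 = 7 ✓, 322 mod 5 = 2 ✓, 322 mod 11 = 3 ✓.

x ≡ 322 (mod 495).


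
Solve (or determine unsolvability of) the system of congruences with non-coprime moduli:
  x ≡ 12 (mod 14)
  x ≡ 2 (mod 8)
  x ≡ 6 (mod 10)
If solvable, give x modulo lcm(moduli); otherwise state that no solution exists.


Moduli 14, 8, 10 are not pairwise coprime, so CRT works modulo lcm(m_i) when all pairwise compatibility conditions hold.
Pairwise compatibility: gcd(m_i, m_j) must divide a_i - a_j for every pair.
Merge one congruence at a time:
  Start: x ≡ 12 (mod 14).
  Combine with x ≡ 2 (mod 8): gcd(14, 8) = 2; 2 - 12 = -10, which IS divisible by 2, so compatible.
    Write x = 12 + 14·t and substitute into x ≡ 2 (mod 8): 14·t ≡ 2 − 12 = -10 (mod 8).
    Divide the congruence (and modulus) by g = 2: 7·t ≡ -5 (mod 4).
    Reduce coefficients mod 4: 3·t ≡ 3 (mod 4).
    The inverse of 3 mod 4 is 3 (since 3·3 = 9 = 2·4 + 1), so t ≡ 3·3 = 9 ≡ 1 (mod 4).
    Then x = 12 + 14·1 = 26, valid modulo lcm(14, 8) = 56: x ≡ 26 (mod 56).
  Combine with x ≡ 6 (mod 10): gcd(56, 10) = 2; 6 - 26 = -20, which IS divisible by 2, so compatible.
    Write x = 26 + 56·t and substitute into x ≡ 6 (mod 10): 56·t ≡ 6 − 26 = -20 (mod 10).
    Divide the congruence (and modulus) by g = 2: 28·t ≡ -10 (mod 5).
    Reduce coefficients mod 5: 3·t ≡ 0 (mod 5).
    The inverse of 3 mod 5 is 2 (since 3·2 = 6 = 1·5 + 1), so t ≡ 2·0 = 0 ≡ 0 (mod 5).
    Then x = 26 + 56·0 = 26, valid modulo lcm(56, 10) = 280: x ≡ 26 (mod 280).
Verify: 26 mod 14 = 12, 26 mod 8 = 2, 26 mod 10 = 6.

x ≡ 26 (mod 280).


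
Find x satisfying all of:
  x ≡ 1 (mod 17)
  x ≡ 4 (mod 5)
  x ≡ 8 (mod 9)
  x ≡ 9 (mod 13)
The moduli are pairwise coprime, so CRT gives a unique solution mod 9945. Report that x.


Product of moduli M = 17 · 5 · 9 · 13 = 9945.
Merge one congruence at a time:
  Start: x ≡ 1 (mod 17).
  Combine with x ≡ 4 (mod 5); new modulus lcm = 85.
    Write x = 1 + 17·t and substitute into x ≡ 4 (mod 5): 17·t ≡ 4 − 1 = 3 (mod 5).
    Reduce coefficients mod 5: 2·t ≡ 3 (mod 5).
    The inverse of 2 mod 5 is 3 (since 2·3 = 6 = 1·5 + 1), so t ≡ 3·3 = 9 ≡ 4 (mod 5).
    Then x = 1 + 17·4 = 69, valid modulo lcm(17, 5) = 85: x ≡ 69 (mod 85).
  Combine with x ≡ 8 (mod 9); new modulus lcm = 765.
    Write x = 69 + 85·t and substitute into x ≡ 8 (mod 9): 85·t ≡ 8 − 69 = -61 (mod 9).
    Reduce coefficients mod 9: 4·t ≡ 2 (mod 9).
    The inverse of 4 mod 9 is 7 (since 4·7 = 28 = 3·9 + 1), so t ≡ 7·2 = 14 ≡ 5 (mod 9).
    Then x = 69 + 85·5 = 494, valid modulo lcm(85, 9) = 765: x ≡ 494 (mod 765).
  Combine with x ≡ 9 (mod 13); new modulus lcm = 9945.
    Write x = 494 + 765·t and substitute into x ≡ 9 (mod 13): 765·t ≡ 9 − 494 = -485 (mod 13).
    Reduce coefficients mod 13: 11·t ≡ 9 (mod 13).
    The inverse of 11 mod 13 is 6 (since 11·6 = 66 = 5·13 + 1), so t ≡ 6·9 = 54 ≡ 2 (mod 13).
    Then x = 494 + 765·2 = 2024, valid modulo lcm(765, 13) = 9945: x ≡ 2024 (mod 9945).
Verify against each original: 2024 mod 17 = 1, 2024 mod 5 = 4, 2024 mod 9 = 8, 2024 mod 13 = 9.

x ≡ 2024 (mod 9945).


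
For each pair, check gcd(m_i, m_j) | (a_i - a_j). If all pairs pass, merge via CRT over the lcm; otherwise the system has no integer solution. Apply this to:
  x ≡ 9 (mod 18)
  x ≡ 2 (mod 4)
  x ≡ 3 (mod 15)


Moduli 18, 4, 15 are not pairwise coprime, so CRT works modulo lcm(m_i) when all pairwise compatibility conditions hold.
Pairwise compatibility: gcd(m_i, m_j) must divide a_i - a_j for every pair.
Merge one congruence at a time:
  Start: x ≡ 9 (mod 18).
  Combine with x ≡ 2 (mod 4): gcd(18, 4) = 2, and 2 - 9 = -7 is NOT divisible by 2.
    ⇒ system is inconsistent (no integer solution).

No solution (the system is inconsistent).


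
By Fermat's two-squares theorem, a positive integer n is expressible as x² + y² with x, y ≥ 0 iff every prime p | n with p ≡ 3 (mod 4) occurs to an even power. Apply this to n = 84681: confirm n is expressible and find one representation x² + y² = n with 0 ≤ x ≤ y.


Step 1: Factor n = 84681 = 3^2 · 97^2.
Step 2: Check the mod-4 condition on each prime factor: 3 ≡ 3 (mod 4), exponent 2 (must be even); 97 ≡ 1 (mod 4), exponent 2.
All primes ≡ 3 (mod 4) appear to even exponent (or don't appear), so by the two-squares theorem n IS expressible as a sum of two squares.
Step 3: Build a representation. Group n = k² · m with k = 3 and m = 97 · 97 = 9409 (a product of primes ≡ 1 (mod 4)); a representation of m scales to one of n via (k·x)² + (k·y)² = k²(x² + y²). Each prime p ≡ 1 (mod 4) is itself a sum of two squares; find a² by testing p − a² for a perfect square:
  97: 97 − 1² = 96, 97 − 2² = 93, 97 − 3² = 88, 97 − 4² = 81 = 9² ⇒ 97 = 4² + 9².
  Combine using the Brahmagupta–Fibonacci identity (a² + b²)(c² + d²) = (ac − bd)² + (ad + bc)² = (ac + bd)² + (ad − bc)²:
  97 · 97 = 9409: from (4² + 9²)(4² + 9²), take (4·4 − 9·9, 4·9 + 9·4) = (16 − 81, 36 + 36) = (-65, 72); dropping signs (only squares matter) gives (65, 72); check 65² + 72² = 4225 + 5184 = 9409 ✓.
  Scale by k = 3: (3·65, 3·72) = (195, 216).
Step 4: Order so x ≤ y and verify: 195² + 216² = 38025 + 46656 = 84681 = n. ✓

n = 84681 = 195² + 216² (one valid representation with x ≤ y).


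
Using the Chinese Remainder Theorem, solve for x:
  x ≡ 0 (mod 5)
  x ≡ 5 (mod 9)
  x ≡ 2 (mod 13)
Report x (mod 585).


Moduli 5, 9, 13 are pairwise coprime; by CRT there is a unique solution modulo M = 5 · 9 · 13 = 585.
Solve pairwise, accumulating the modulus:
  Start with x ≡ 0 (mod 5).
  Combine with x ≡ 5 (mod 9): since gcd(5, 9) = 1, we get a unique residue mod 45.
    Write x = 0 + 5·t and substitute into x ≡ 5 (mod 9): 5·t ≡ 5 − 0 = 5 (mod 9).
    The inverse of 5 mod 9 is 2 (since 5·2 = 10 = 1·9 + 1), so t ≡ 2·5 = 10 ≡ 1 (mod 9).
    Then x = 0 + 5·1 = 5, valid modulo lcm(5, 9) = 45: x ≡ 5 (mod 45).
  Combine with x ≡ 2 (mod 13): since gcd(45, 13) = 1, we get a unique residue mod 585.
    Write x = 5 + 45·t and substitute into x ≡ 2 (mod 13): 45·t ≡ 2 − 5 = -3 (mod 13).
    Reduce coefficients mod 13: 6·t ≡ 10 (mod 13).
    The inverse of 6 mod 13 is 11 (since 6·11 = 66 = 5·13 + 1), so t ≡ 11·10 = 110 ≡ 6 (mod 13).
    Then x = 5 + 45·6 = 275, valid modulo lcm(45, 13) = 585: x ≡ 275 (mod 585).
Verify: 275 mod 5 = 0 ✓, 275 mod 9 = 5 ✓, 275 mod 13 = 2 ✓.

x ≡ 275 (mod 585).


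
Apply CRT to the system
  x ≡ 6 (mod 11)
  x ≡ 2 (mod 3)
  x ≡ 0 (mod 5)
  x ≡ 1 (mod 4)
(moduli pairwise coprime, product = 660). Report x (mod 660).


Product of moduli M = 11 · 3 · 5 · 4 = 660.
Merge one congruence at a time:
  Start: x ≡ 6 (mod 11).
  Combine with x ≡ 2 (mod 3); new modulus lcm = 33.
    Write x = 6 + 11·t and substitute into x ≡ 2 (mod 3): 11·t ≡ 2 − 6 = -4 (mod 3).
    Reduce coefficients mod 3: 2·t ≡ 2 (mod 3).
    The inverse of 2 mod 3 is 2 (since 2·2 = 4 = 1·3 + 1), so t ≡ 2·2 = 4 ≡ 1 (mod 3).
    Then x = 6 + 11·1 = 17, valid modulo lcm(11, 3) = 33: x ≡ 17 (mod 33).
  Combine with x ≡ 0 (mod 5); new modulus lcm = 165.
    Write x = 17 + 33·t and substitute into x ≡ 0 (mod 5): 33·t ≡ 0 − 17 = -17 (mod 5).
    Reduce coefficients mod 5: 3·t ≡ 3 (mod 5).
    The inverse of 3 mod 5 is 2 (since 3·2 = 6 = 1·5 + 1), so t ≡ 2·3 = 6 ≡ 1 (mod 5).
    Then x = 17 + 33·1 = 50, valid modulo lcm(33, 5) = 165: x ≡ 50 (mod 165).
  Combine with x ≡ 1 (mod 4); new modulus lcm = 660.
    Write x = 50 + 165·t and substitute into x ≡ 1 (mod 4): 165·t ≡ 1 − 50 = -49 (mod 4).
    Reduce coefficients mod 4: 1·t ≡ 3 (mod 4).
    So t ≡ 3 (mod 4).
    Then x = 50 + 165·3 = 545, valid modulo lcm(165, 4) = 660: x ≡ 545 (mod 660).
Verify against each original: 545 mod 11 = 6, 545 mod 3 = 2, 545 mod 5 = 0, 545 mod 4 = 1.

x ≡ 545 (mod 660).


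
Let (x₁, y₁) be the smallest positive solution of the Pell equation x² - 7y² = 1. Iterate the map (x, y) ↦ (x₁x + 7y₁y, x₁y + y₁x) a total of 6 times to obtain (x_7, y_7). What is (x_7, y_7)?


Step 1: Find the fundamental solution (x₁, y₁) of x² - 7y² = 1.
  Expand √7 as a continued fraction. a₀ = ⌊√7⌋ = 2; iterate m_{k+1} = d_k·a_k − m_k, d_{k+1} = (7 − m_{k+1}²)/d_k, a_{k+1} = ⌊(a₀ + m_{k+1})/d_{k+1}⌋ (starting m₀ = 0, d₀ = 1), with convergents p_k = a_k·p_{k-1} + p_{k-2}, q_k = a_k·q_{k-1} + q_{k-2} (p₋₁ = 1, q₋₁ = 0):
  k = 0: a₀ = 2; p₀/q₀ = 2/1; p₀² − 7·q₀² = 4 − 7 = -3.
  k = 1: m = 2, d = 3, a = ⌊(2 + 2)/3⌋ = 1; p/q = (1·2 + 1)/(1·1 + 0) = 3/1; p² − 7·q² = 9 − 7 = 2.
  k = 2: m = 1, d = 2, a = ⌊(2 + 1)/2⌋ = 1; p/q = (1·3 + 2)/(1·1 + 1) = 5/2; p² − 7·q² = 25 − 28 = -3.
  k = 3: m = 1, d = 3, a = ⌊(2 + 1)/3⌋ = 1; p/q = (1·5 + 3)/(1·2 + 1) = 8/3; p² − 7·q² = 64 − 63 = 1.
  The first convergent with p² − 7·q² = 1 gives the fundamental solution (x₁, y₁) = (8, 3).
Step 2: Apply the recurrence (x_{n+1}, y_{n+1}) = (x₁x_n + 7y₁y_n, x₁y_n + y₁x_n) repeatedly.
  From (x_1, y_1) = (8, 3): x_2 = 8·8 + 7·3·3 = 127; y_2 = 8·3 + 3·8 = 48.
  From (x_2, y_2) = (127, 48): x_3 = 8·127 + 7·3·48 = 2024; y_3 = 8·48 + 3·127 = 765.
  From (x_3, y_3) = (2024, 765): x_4 = 8·2024 + 7·3·765 = 32257; y_4 = 8·765 + 3·2024 = 12192.
  From (x_4, y_4) = (32257, 12192): x_5 = 8·32257 + 7·3·12192 = 514088; y_5 = 8·12192 + 3·32257 = 194307.
  From (x_5, y_5) = (514088, 194307): x_6 = 8·514088 + 7·3·194307 = 8193151; y_6 = 8·194307 + 3·514088 = 3096720.
  From (x_6, y_6) = (8193151, 3096720): x_7 = 8·8193151 + 7·3·3096720 = 130576328; y_7 = 8·3096720 + 3·8193151 = 49353213.
Step 3: Verify x_7² - 7·y_7² = 17050177433963584 - 17050177433963583 = 1 (should be 1). ✓

(x_1, y_1) = (8, 3); (x_7, y_7) = (130576328, 49353213).


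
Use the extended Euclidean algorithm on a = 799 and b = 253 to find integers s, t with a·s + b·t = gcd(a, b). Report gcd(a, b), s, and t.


Euclidean algorithm on (799, 253) — divide until remainder is 0:
  799 = 3 · 253 + 40
  253 = 6 · 40 + 13
  40 = 3 · 13 + 1
  13 = 13 · 1 + 0
gcd(799, 253) = 1.
Track Bezout coefficients alongside the remainders: start with r₀ = 799 = a·1 + b·0 (s = 1, t = 0) and r₁ = 253 = a·0 + b·1 (s = 0, t = 1); each new remainder r_{k+1} = r_{k-1} − q_k·r_k inherits s_{k+1} = s_{k-1} − q_k·s_k, t_{k+1} = t_{k-1} − q_k·t_k, so r_k = a·s_k + b·t_k at every step:
  q = 3: r = 40, s = 1 − 3·0 = 1, t = 0 − 3·1 = -3  (check: 799·1 + 253·(-3) = 40)
  q = 6: r = 13, s = 0 − 6·1 = -6, t = 1 − 6·(-3) = 19  (check: 799·(-6) + 253·19 = 13)
  q = 3: r = 1, s = 1 − 3·(-6) = 19, t = -3 − 3·19 = -60  (check: 799·19 + 253·(-60) = 1)
The row with r = 1 (the gcd) gives the Bezout coefficients s = 19, t = -60.
Result: 799 · (19) + 253 · (-60) = 1.

gcd(799, 253) = 1; s = 19, t = -60 (check: 799·19 + 253·(-60) = 1).


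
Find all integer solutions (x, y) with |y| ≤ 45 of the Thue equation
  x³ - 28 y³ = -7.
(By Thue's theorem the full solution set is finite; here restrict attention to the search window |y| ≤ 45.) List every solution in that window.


The equation is x³ - 28y³ = -7. For fixed y, x³ = 28·y³ − 7, so a solution requires the RHS to be a perfect cube.
Strategy: iterate y from -45 to 45, compute RHS = 28·y³ − 7, and check whether it is a (positive or negative) perfect cube.
Check small values of y:
  y = 0: RHS = -7 is not a perfect cube.
  y = 1: RHS = 21 is not a perfect cube.
  y = -1: RHS = -35 is not a perfect cube.
  y = 2: RHS = 217 is not a perfect cube.
  y = -2: RHS = -231 is not a perfect cube.
  y = 3: RHS = 749 is not a perfect cube.
  y = -3: RHS = -763 is not a perfect cube.
Continuing the search up to |y| = 45 finds no solutions either.
No (x, y) in the scanned range satisfies the equation.

No integer solutions with |y| ≤ 45.


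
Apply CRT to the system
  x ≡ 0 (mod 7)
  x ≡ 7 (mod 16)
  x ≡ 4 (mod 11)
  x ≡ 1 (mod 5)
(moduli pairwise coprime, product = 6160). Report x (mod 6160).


Product of moduli M = 7 · 16 · 11 · 5 = 6160.
Merge one congruence at a time:
  Start: x ≡ 0 (mod 7).
  Combine with x ≡ 7 (mod 16); new modulus lcm = 112.
    Write x = 0 + 7·t and substitute into x ≡ 7 (mod 16): 7·t ≡ 7 − 0 = 7 (mod 16).
    The inverse of 7 mod 16 is 7 (since 7·7 = 49 = 3·16 + 1), so t ≡ 7·7 = 49 ≡ 1 (mod 16).
    Then x = 0 + 7·1 = 7, valid modulo lcm(7, 16) = 112: x ≡ 7 (mod 112).
  Combine with x ≡ 4 (mod 11); new modulus lcm = 1232.
    Write x = 7 + 112·t and substitute into x ≡ 4 (mod 11): 112·t ≡ 4 − 7 = -3 (mod 11).
    Reduce coefficients mod 11: 2·t ≡ 8 (mod 11).
    The inverse of 2 mod 11 is 6 (since 2·6 = 12 = 1·11 + 1), so t ≡ 6·8 = 48 ≡ 4 (mod 11).
    Then x = 7 + 112·4 = 455, valid modulo lcm(112, 11) = 1232: x ≡ 455 (mod 1232).
  Combine with x ≡ 1 (mod 5); new modulus lcm = 6160.
    Write x = 455 + 1232·t and substitute into x ≡ 1 (mod 5): 1232·t ≡ 1 − 455 = -454 (mod 5).
    Reduce coefficients mod 5: 2·t ≡ 1 (mod 5).
    The inverse of 2 mod 5 is 3 (since 2·3 = 6 = 1·5 + 1), so t ≡ 3·1 = 3 ≡ 3 (mod 5).
    Then x = 455 + 1232·3 = 4151, valid modulo lcm(1232, 5) = 6160: x ≡ 4151 (mod 6160).
Verify against each original: 4151 mod 7 = 0, 4151 mod 16 = 7, 4151 mod 11 = 4, 4151 mod 5 = 1.

x ≡ 4151 (mod 6160).


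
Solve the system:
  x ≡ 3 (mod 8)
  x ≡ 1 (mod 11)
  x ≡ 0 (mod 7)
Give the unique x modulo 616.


Moduli 8, 11, 7 are pairwise coprime; by CRT there is a unique solution modulo M = 8 · 11 · 7 = 616.
Solve pairwise, accumulating the modulus:
  Start with x ≡ 3 (mod 8).
  Combine with x ≡ 1 (mod 11): since gcd(8, 11) = 1, we get a unique residue mod 88.
    Write x = 3 + 8·t and substitute into x ≡ 1 (mod 11): 8·t ≡ 1 − 3 = -2 (mod 11).
    Reduce coefficients mod 11: 8·t ≡ 9 (mod 11).
    The inverse of 8 mod 11 is 7 (since 8·7 = 56 = 5·11 + 1), so t ≡ 7·9 = 63 ≡ 8 (mod 11).
    Then x = 3 + 8·8 = 67, valid modulo lcm(8, 11) = 88: x ≡ 67 (mod 88).
  Combine with x ≡ 0 (mod 7): since gcd(88, 7) = 1, we get a unique residue mod 616.
    Write x = 67 + 88·t and substitute into x ≡ 0 (mod 7): 88·t ≡ 0 − 67 = -67 (mod 7).
    Reduce coefficients mod 7: 4·t ≡ 3 (mod 7).
    The inverse of 4 mod 7 is 2 (since 4·2 = 8 = 1·7 + 1), so t ≡ 2·3 = 6 ≡ 6 (mod 7).
    Then x = 67 + 88·6 = 595, valid modulo lcm(88, 7) = 616: x ≡ 595 (mod 616).
Verify: 595 mod 8 = 3 ✓, 595 mod 11 = 1 ✓, 595 mod 7 = 0 ✓.

x ≡ 595 (mod 616).


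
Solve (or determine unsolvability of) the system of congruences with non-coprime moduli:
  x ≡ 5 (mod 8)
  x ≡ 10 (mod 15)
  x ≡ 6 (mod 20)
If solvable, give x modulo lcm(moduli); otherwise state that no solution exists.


Moduli 8, 15, 20 are not pairwise coprime, so CRT works modulo lcm(m_i) when all pairwise compatibility conditions hold.
Pairwise compatibility: gcd(m_i, m_j) must divide a_i - a_j for every pair.
Merge one congruence at a time:
  Start: x ≡ 5 (mod 8).
  Combine with x ≡ 10 (mod 15): gcd(8, 15) = 1; 10 - 5 = 5, which IS divisible by 1, so compatible.
    Write x = 5 + 8·t and substitute into x ≡ 10 (mod 15): 8·t ≡ 10 − 5 = 5 (mod 15).
    The inverse of 8 mod 15 is 2 (since 8·2 = 16 = 1·15 + 1), so t ≡ 2·5 = 10 ≡ 10 (mod 15).
    Then x = 5 + 8·10 = 85, valid modulo lcm(8, 15) = 120: x ≡ 85 (mod 120).
  Combine with x ≡ 6 (mod 20): gcd(120, 20) = 20, and 6 - 85 = -79 is NOT divisible by 20.
    ⇒ system is inconsistent (no integer solution).

No solution (the system is inconsistent).


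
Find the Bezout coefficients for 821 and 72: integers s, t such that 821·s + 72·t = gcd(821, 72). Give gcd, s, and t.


Euclidean algorithm on (821, 72) — divide until remainder is 0:
  821 = 11 · 72 + 29
  72 = 2 · 29 + 14
  29 = 2 · 14 + 1
  14 = 14 · 1 + 0
gcd(821, 72) = 1.
Track Bezout coefficients alongside the remainders: start with r₀ = 821 = a·1 + b·0 (s = 1, t = 0) and r₁ = 72 = a·0 + b·1 (s = 0, t = 1); each new remainder r_{k+1} = r_{k-1} − q_k·r_k inherits s_{k+1} = s_{k-1} − q_k·s_k, t_{k+1} = t_{k-1} − q_k·t_k, so r_k = a·s_k + b·t_k at every step:
  q = 11: r = 29, s = 1 − 11·0 = 1, t = 0 − 11·1 = -11  (check: 821·1 + 72·(-11) = 29)
  q = 2: r = 14, s = 0 − 2·1 = -2, t = 1 − 2·(-11) = 23  (check: 821·(-2) + 72·23 = 14)
  q = 2: r = 1, s = 1 − 2·(-2) = 5, t = -11 − 2·23 = -57  (check: 821·5 + 72·(-57) = 1)
The row with r = 1 (the gcd) gives the Bezout coefficients s = 5, t = -57.
Result: 821 · (5) + 72 · (-57) = 1.

gcd(821, 72) = 1; s = 5, t = -57 (check: 821·5 + 72·(-57) = 1).


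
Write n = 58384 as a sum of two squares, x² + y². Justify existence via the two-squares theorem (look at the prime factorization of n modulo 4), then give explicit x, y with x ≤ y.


Step 1: Factor n = 58384 = 2^4 · 41 · 89.
Step 2: Check the mod-4 condition on each prime factor: 2 = 2 (special); 41 ≡ 1 (mod 4), exponent 1; 89 ≡ 1 (mod 4), exponent 1.
All primes ≡ 3 (mod 4) appear to even exponent (or don't appear), so by the two-squares theorem n IS expressible as a sum of two squares.
Step 3: Build a representation. Group n = k² · m with k = 4 and m = 41 · 89 = 3649 (a product of primes ≡ 1 (mod 4)); a representation of m scales to one of n via (k·x)² + (k·y)² = k²(x² + y²). Each prime p ≡ 1 (mod 4) is itself a sum of two squares; find a² by testing p − a² for a perfect square:
  41: 41 − 1² = 40, 41 − 2² = 37, 41 − 3² = 32, 41 − 4² = 25 = 5² ⇒ 41 = 4² + 5².
  89: 89 − 1² = 88, 89 − 2² = 85, 89 − 3² = 80, 89 − 4² = 73, 89 − 5² = 64 = 8² ⇒ 89 = 5² + 8².
  Combine using the Brahmagupta–Fibonacci identity (a² + b²)(c² + d²) = (ac − bd)² + (ad + bc)² = (ac + bd)² + (ad − bc)²:
  41 · 89 = 3649: from (4² + 5²)(5² + 8²), take (4·5 − 5·8, 4·8 + 5·5) = (20 − 40, 32 + 25) = (-20, 57); dropping signs (only squares matter) gives (20, 57); check 20² + 57² = 400 + 3249 = 3649 ✓.
  Scale by k = 4: (4·20, 4·57) = (80, 228).
Step 4: Order so x ≤ y and verify: 80² + 228² = 6400 + 51984 = 58384 = n. ✓

n = 58384 = 80² + 228² (one valid representation with x ≤ y).


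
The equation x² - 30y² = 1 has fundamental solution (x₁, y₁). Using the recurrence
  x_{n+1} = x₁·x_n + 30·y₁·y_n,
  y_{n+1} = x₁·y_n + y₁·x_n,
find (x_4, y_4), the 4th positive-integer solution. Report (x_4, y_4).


Step 1: Find the fundamental solution (x₁, y₁) of x² - 30y² = 1.
  Expand √30 as a continued fraction. a₀ = ⌊√30⌋ = 5; iterate m_{k+1} = d_k·a_k − m_k, d_{k+1} = (30 − m_{k+1}²)/d_k, a_{k+1} = ⌊(a₀ + m_{k+1})/d_{k+1}⌋ (starting m₀ = 0, d₀ = 1), with convergents p_k = a_k·p_{k-1} + p_{k-2}, q_k = a_k·q_{k-1} + q_{k-2} (p₋₁ = 1, q₋₁ = 0):
  k = 0: a₀ = 5; p₀/q₀ = 5/1; p₀² − 30·q₀² = 25 − 30 = -5.
  k = 1: m = 5, d = 5, a = ⌊(5 + 5)/5⌋ = 2; p/q = (2·5 + 1)/(2·1 + 0) = 11/2; p² − 30·q² = 121 − 120 = 1.
  The first convergent with p² − 30·q² = 1 gives the fundamental solution (x₁, y₁) = (11, 2).
Step 2: Apply the recurrence (x_{n+1}, y_{n+1}) = (x₁x_n + 30y₁y_n, x₁y_n + y₁x_n) repeatedly.
  From (x_1, y_1) = (11, 2): x_2 = 11·11 + 30·2·2 = 241; y_2 = 11·2 + 2·11 = 44.
  From (x_2, y_2) = (241, 44): x_3 = 11·241 + 30·2·44 = 5291; y_3 = 11·44 + 2·241 = 966.
  From (x_3, y_3) = (5291, 966): x_4 = 11·5291 + 30·2·966 = 116161; y_4 = 11·966 + 2·5291 = 21208.
Step 3: Verify x_4² - 30·y_4² = 13493377921 - 13493377920 = 1 (should be 1). ✓

(x_1, y_1) = (11, 2); (x_4, y_4) = (116161, 21208).


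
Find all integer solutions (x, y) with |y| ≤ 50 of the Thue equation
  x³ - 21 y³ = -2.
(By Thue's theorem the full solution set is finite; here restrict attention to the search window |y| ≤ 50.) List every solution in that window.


The equation is x³ - 21y³ = -2. For fixed y, x³ = 21·y³ − 2, so a solution requires the RHS to be a perfect cube.
Strategy: iterate y from -50 to 50, compute RHS = 21·y³ − 2, and check whether it is a (positive or negative) perfect cube.
Check small values of y:
  y = 0: RHS = -2 is not a perfect cube.
  y = 1: RHS = 19 is not a perfect cube.
  y = -1: RHS = -23 is not a perfect cube.
  y = 2: RHS = 166 is not a perfect cube.
  y = -2: RHS = -170 is not a perfect cube.
  y = 3: RHS = 565 is not a perfect cube.
  y = -3: RHS = -569 is not a perfect cube.
Continuing the search up to |y| = 50 finds no solutions either.
No (x, y) in the scanned range satisfies the equation.

No integer solutions with |y| ≤ 50.


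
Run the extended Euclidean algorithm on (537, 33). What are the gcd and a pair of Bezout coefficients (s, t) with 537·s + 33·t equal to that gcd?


Euclidean algorithm on (537, 33) — divide until remainder is 0:
  537 = 16 · 33 + 9
  33 = 3 · 9 + 6
  9 = 1 · 6 + 3
  6 = 2 · 3 + 0
gcd(537, 33) = 3.
Track Bezout coefficients alongside the remainders: start with r₀ = 537 = a·1 + b·0 (s = 1, t = 0) and r₁ = 33 = a·0 + b·1 (s = 0, t = 1); each new remainder r_{k+1} = r_{k-1} − q_k·r_k inherits s_{k+1} = s_{k-1} − q_k·s_k, t_{k+1} = t_{k-1} − q_k·t_k, so r_k = a·s_k + b·t_k at every step:
  q = 16: r = 9, s = 1 − 16·0 = 1, t = 0 − 16·1 = -16  (check: 537·1 + 33·(-16) = 9)
  q = 3: r = 6, s = 0 − 3·1 = -3, t = 1 − 3·(-16) = 49  (check: 537·(-3) + 33·49 = 6)
  q = 1: r = 3, s = 1 − 1·(-3) = 4, t = -16 − 1·49 = -65  (check: 537·4 + 33·(-65) = 3)
The row with r = 3 (the gcd) gives the Bezout coefficients s = 4, t = -65.
Result: 537 · (4) + 33 · (-65) = 3.

gcd(537, 33) = 3; s = 4, t = -65 (check: 537·4 + 33·(-65) = 3).


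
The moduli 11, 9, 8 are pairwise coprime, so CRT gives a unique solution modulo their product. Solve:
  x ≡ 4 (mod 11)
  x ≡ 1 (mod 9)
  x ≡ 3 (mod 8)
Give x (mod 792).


Moduli 11, 9, 8 are pairwise coprime; by CRT there is a unique solution modulo M = 11 · 9 · 8 = 792.
Solve pairwise, accumulating the modulus:
  Start with x ≡ 4 (mod 11).
  Combine with x ≡ 1 (mod 9): since gcd(11, 9) = 1, we get a unique residue mod 99.
    Write x = 4 + 11·t and substitute into x ≡ 1 (mod 9): 11·t ≡ 1 − 4 = -3 (mod 9).
    Reduce coefficients mod 9: 2·t ≡ 6 (mod 9).
    The inverse of 2 mod 9 is 5 (since 2·5 = 10 = 1·9 + 1), so t ≡ 5·6 = 30 ≡ 3 (mod 9).
    Then x = 4 + 11·3 = 37, valid modulo lcm(11, 9) = 99: x ≡ 37 (mod 99).
  Combine with x ≡ 3 (mod 8): since gcd(99, 8) = 1, we get a unique residue mod 792.
    Write x = 37 + 99·t and substitute into x ≡ 3 (mod 8): 99·t ≡ 3 − 37 = -34 (mod 8).
    Reduce coefficients mod 8: 3·t ≡ 6 (mod 8).
    The inverse of 3 mod 8 is 3 (since 3·3 = 9 = 1·8 + 1), so t ≡ 3·6 = 18 ≡ 2 (mod 8).
    Then x = 37 + 99·2 = 235, valid modulo lcm(99, 8) = 792: x ≡ 235 (mod 792).
Verify: 235 mod 11 = 4 ✓, 235 mod 9 = 1 ✓, 235 mod 8 = 3 ✓.

x ≡ 235 (mod 792).


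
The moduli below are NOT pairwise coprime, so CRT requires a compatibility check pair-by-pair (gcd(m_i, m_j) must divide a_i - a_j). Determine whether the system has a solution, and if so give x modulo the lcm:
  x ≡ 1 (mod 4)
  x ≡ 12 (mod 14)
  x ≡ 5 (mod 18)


Moduli 4, 14, 18 are not pairwise coprime, so CRT works modulo lcm(m_i) when all pairwise compatibility conditions hold.
Pairwise compatibility: gcd(m_i, m_j) must divide a_i - a_j for every pair.
Merge one congruence at a time:
  Start: x ≡ 1 (mod 4).
  Combine with x ≡ 12 (mod 14): gcd(4, 14) = 2, and 12 - 1 = 11 is NOT divisible by 2.
    ⇒ system is inconsistent (no integer solution).

No solution (the system is inconsistent).


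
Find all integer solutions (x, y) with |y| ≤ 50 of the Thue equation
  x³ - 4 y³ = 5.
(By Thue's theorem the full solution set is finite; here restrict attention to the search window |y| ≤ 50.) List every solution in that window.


The equation is x³ - 4y³ = 5. For fixed y, x³ = 4·y³ + 5, so a solution requires the RHS to be a perfect cube.
Strategy: iterate y from -50 to 50, compute RHS = 4·y³ + 5, and check whether it is a (positive or negative) perfect cube.
Check small values of y:
  y = 0: RHS = 5 is not a perfect cube.
  y = 1: RHS = 9 is not a perfect cube.
  y = -1: RHS = 1 = (1)³ ⇒ x = 1 works.
  y = 2: RHS = 37 is not a perfect cube.
  y = -2: RHS = -27 = (-3)³ ⇒ x = -3 works.
  y = 3: RHS = 113 is not a perfect cube.
  y = -3: RHS = -103 is not a perfect cube.
Continuing the search up to |y| = 50 finds no further solutions beyond those listed.
Collected solutions: (1, -1), (-3, -2).

Solutions (with |y| ≤ 50): (1, -1), (-3, -2).


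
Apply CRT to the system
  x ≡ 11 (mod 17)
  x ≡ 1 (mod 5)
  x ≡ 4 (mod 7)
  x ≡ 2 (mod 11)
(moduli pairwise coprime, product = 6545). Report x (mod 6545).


Product of moduli M = 17 · 5 · 7 · 11 = 6545.
Merge one congruence at a time:
  Start: x ≡ 11 (mod 17).
  Combine with x ≡ 1 (mod 5); new modulus lcm = 85.
    Write x = 11 + 17·t and substitute into x ≡ 1 (mod 5): 17·t ≡ 1 − 11 = -10 (mod 5).
    Reduce coefficients mod 5: 2·t ≡ 0 (mod 5).
    The inverse of 2 mod 5 is 3 (since 2·3 = 6 = 1·5 + 1), so t ≡ 3·0 = 0 ≡ 0 (mod 5).
    Then x = 11 + 17·0 = 11, valid modulo lcm(17, 5) = 85: x ≡ 11 (mod 85).
  Combine with x ≡ 4 (mod 7); new modulus lcm = 595.
    Write x = 11 + 85·t and substitute into x ≡ 4 (mod 7): 85·t ≡ 4 − 11 = -7 (mod 7).
    Reduce coefficients mod 7: 1·t ≡ 0 (mod 7).
    So t ≡ 0 (mod 7).
    Then x = 11 + 85·0 = 11, valid modulo lcm(85, 7) = 595: x ≡ 11 (mod 595).
  Combine with x ≡ 2 (mod 11); new modulus lcm = 6545.
    Write x = 11 + 595·t and substitute into x ≡ 2 (mod 11): 595·t ≡ 2 − 11 = -9 (mod 11).
    Reduce coefficients mod 11: 1·t ≡ 2 (mod 11).
    So t ≡ 2 (mod 11).
    Then x = 11 + 595·2 = 1201, valid modulo lcm(595, 11) = 6545: x ≡ 1201 (mod 6545).
Verify against each original: 1201 mod 17 = 11, 1201 mod 5 = 1, 1201 mod 7 = 4, 1201 mod 11 = 2.

x ≡ 1201 (mod 6545).


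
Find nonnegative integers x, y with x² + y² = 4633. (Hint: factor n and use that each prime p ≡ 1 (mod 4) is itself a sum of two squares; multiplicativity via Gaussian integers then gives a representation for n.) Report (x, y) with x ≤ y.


Step 1: Factor n = 4633 = 41 · 113.
Step 2: Check the mod-4 condition on each prime factor: 41 ≡ 1 (mod 4), exponent 1; 113 ≡ 1 (mod 4), exponent 1.
All primes ≡ 3 (mod 4) appear to even exponent (or don't appear), so by the two-squares theorem n IS expressible as a sum of two squares.
Step 3: Build a representation. Here n = 41 · 113 is a product of primes ≡ 1 (mod 4). Each prime p ≡ 1 (mod 4) is itself a sum of two squares; find a² by testing p − a² for a perfect square:
  41: 41 − 1² = 40, 41 − 2² = 37, 41 − 3² = 32, 41 − 4² = 25 = 5² ⇒ 41 = 4² + 5².
  113: 113 − 1² = 112, 113 − 2² = 109, 113 − 3² = 104, 113 − 4² = 97, 113 − 5² = 88, 113 − 6² = 77, 113 − 7² = 64 = 8² ⇒ 113 = 7² + 8².
  Combine using the Brahmagupta–Fibonacci identity (a² + b²)(c² + d²) = (ac − bd)² + (ad + bc)² = (ac + bd)² + (ad − bc)²:
  41 · 113 = 4633: from (4² + 5²)(7² + 8²), take (4·7 − 5·8, 4·8 + 5·7) = (28 − 40, 32 + 35) = (-12, 67); dropping signs (only squares matter) gives (12, 67); check 12² + 67² = 144 + 4489 = 4633 ✓.
Step 4: Order so x ≤ y and verify: 12² + 67² = 144 + 4489 = 4633 = n. ✓

n = 4633 = 12² + 67² (one valid representation with x ≤ y).


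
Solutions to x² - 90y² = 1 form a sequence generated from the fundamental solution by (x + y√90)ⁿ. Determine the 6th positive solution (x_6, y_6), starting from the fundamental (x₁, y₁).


Step 1: Find the fundamental solution (x₁, y₁) of x² - 90y² = 1.
  Expand √90 as a continued fraction. a₀ = ⌊√90⌋ = 9; iterate m_{k+1} = d_k·a_k − m_k, d_{k+1} = (90 − m_{k+1}²)/d_k, a_{k+1} = ⌊(a₀ + m_{k+1})/d_{k+1}⌋ (starting m₀ = 0, d₀ = 1), with convergents p_k = a_k·p_{k-1} + p_{k-2}, q_k = a_k·q_{k-1} + q_{k-2} (p₋₁ = 1, q₋₁ = 0):
  k = 0: a₀ = 9; p₀/q₀ = 9/1; p₀² − 90·q₀² = 81 − 90 = -9.
  k = 1: m = 9, d = 9, a = ⌊(9 + 9)/9⌋ = 2; p/q = (2·9 + 1)/(2·1 + 0) = 19/2; p² − 90·q² = 361 − 360 = 1.
  The first convergent with p² − 90·q² = 1 gives the fundamental solution (x₁, y₁) = (19, 2).
Step 2: Apply the recurrence (x_{n+1}, y_{n+1}) = (x₁x_n + 90y₁y_n, x₁y_n + y₁x_n) repeatedly.
  From (x_1, y_1) = (19, 2): x_2 = 19·19 + 90·2·2 = 721; y_2 = 19·2 + 2·19 = 76.
  From (x_2, y_2) = (721, 76): x_3 = 19·721 + 90·2·76 = 27379; y_3 = 19·76 + 2·721 = 2886.
  From (x_3, y_3) = (27379, 2886): x_4 = 19·27379 + 90·2·2886 = 1039681; y_4 = 19·2886 + 2·27379 = 109592.
  From (x_4, y_4) = (1039681, 109592): x_5 = 19·1039681 + 90·2·109592 = 39480499; y_5 = 19·109592 + 2·1039681 = 4161610.
  From (x_5, y_5) = (39480499, 4161610): x_6 = 19·39480499 + 90·2·4161610 = 1499219281; y_6 = 19·4161610 + 2·39480499 = 158031588.
Step 3: Verify x_6² - 90·y_6² = 2247658452522156961 - 2247658452522156960 = 1 (should be 1). ✓

(x_1, y_1) = (19, 2); (x_6, y_6) = (1499219281, 158031588).


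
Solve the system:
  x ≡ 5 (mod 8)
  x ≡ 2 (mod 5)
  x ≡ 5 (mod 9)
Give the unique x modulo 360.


Moduli 8, 5, 9 are pairwise coprime; by CRT there is a unique solution modulo M = 8 · 5 · 9 = 360.
Solve pairwise, accumulating the modulus:
  Start with x ≡ 5 (mod 8).
  Combine with x ≡ 2 (mod 5): since gcd(8, 5) = 1, we get a unique residue mod 40.
    Write x = 5 + 8·t and substitute into x ≡ 2 (mod 5): 8·t ≡ 2 − 5 = -3 (mod 5).
    Reduce coefficients mod 5: 3·t ≡ 2 (mod 5).
    The inverse of 3 mod 5 is 2 (since 3·2 = 6 = 1·5 + 1), so t ≡ 2·2 = 4 ≡ 4 (mod 5).
    Then x = 5 + 8·4 = 37, valid modulo lcm(8, 5) = 40: x ≡ 37 (mod 40).
  Combine with x ≡ 5 (mod 9): since gcd(40, 9) = 1, we get a unique residue mod 360.
    Write x = 37 + 40·t and substitute into x ≡ 5 (mod 9): 40·t ≡ 5 − 37 = -32 (mod 9).
    Reduce coefficients mod 9: 4·t ≡ 4 (mod 9).
    The inverse of 4 mod 9 is 7 (since 4·7 = 28 = 3·9 + 1), so t ≡ 7·4 = 28 ≡ 1 (mod 9).
    Then x = 37 + 40·1 = 77, valid modulo lcm(40, 9) = 360: x ≡ 77 (mod 360).
Verify: 77 mod 8 = 5 ✓, 77 mod 5 = 2 ✓, 77 mod 9 = 5 ✓.

x ≡ 77 (mod 360).


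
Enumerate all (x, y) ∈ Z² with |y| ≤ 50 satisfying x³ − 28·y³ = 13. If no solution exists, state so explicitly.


The equation is x³ - 28y³ = 13. For fixed y, x³ = 28·y³ + 13, so a solution requires the RHS to be a perfect cube.
Strategy: iterate y from -50 to 50, compute RHS = 28·y³ + 13, and check whether it is a (positive or negative) perfect cube.
Check small values of y:
  y = 0: RHS = 13 is not a perfect cube.
  y = 1: RHS = 41 is not a perfect cube.
  y = -1: RHS = -15 is not a perfect cube.
  y = 2: RHS = 237 is not a perfect cube.
  y = -2: RHS = -211 is not a perfect cube.
  y = 3: RHS = 769 is not a perfect cube.
  y = -3: RHS = -743 is not a perfect cube.
Continuing the search up to |y| = 50 finds no solutions either.
No (x, y) in the scanned range satisfies the equation.

No integer solutions with |y| ≤ 50.


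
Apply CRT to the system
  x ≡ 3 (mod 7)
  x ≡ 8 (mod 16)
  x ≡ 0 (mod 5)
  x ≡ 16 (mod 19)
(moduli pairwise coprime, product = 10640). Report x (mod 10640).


Product of moduli M = 7 · 16 · 5 · 19 = 10640.
Merge one congruence at a time:
  Start: x ≡ 3 (mod 7).
  Combine with x ≡ 8 (mod 16); new modulus lcm = 112.
    Write x = 3 + 7·t and substitute into x ≡ 8 (mod 16): 7·t ≡ 8 − 3 = 5 (mod 16).
    The inverse of 7 mod 16 is 7 (since 7·7 = 49 = 3·16 + 1), so t ≡ 7·5 = 35 ≡ 3 (mod 16).
    Then x = 3 + 7·3 = 24, valid modulo lcm(7, 16) = 112: x ≡ 24 (mod 112).
  Combine with x ≡ 0 (mod 5); new modulus lcm = 560.
    Write x = 24 + 112·t and substitute into x ≡ 0 (mod 5): 112·t ≡ 0 − 24 = -24 (mod 5).
    Reduce coefficients mod 5: 2·t ≡ 1 (mod 5).
    The inverse of 2 mod 5 is 3 (since 2·3 = 6 = 1·5 + 1), so t ≡ 3·1 = 3 ≡ 3 (mod 5).
    Then x = 24 + 112·3 = 360, valid modulo lcm(112, 5) = 560: x ≡ 360 (mod 560).
  Combine with x ≡ 16 (mod 19); new modulus lcm = 10640.
    Write x = 360 + 560·t and substitute into x ≡ 16 (mod 19): 560·t ≡ 16 − 360 = -344 (mod 19).
    Reduce coefficients mod 19: 9·t ≡ 17 (mod 19).
    The inverse of 9 mod 19 is 17 (since 9·17 = 153 = 8·19 + 1), so t ≡ 17·17 = 289 ≡ 4 (mod 19).
    Then x = 360 + 560·4 = 2600, valid modulo lcm(560, 19) = 10640: x ≡ 2600 (mod 10640).
Verify against each original: 2600 mod 7 = 3, 2600 mod 16 = 8, 2600 mod 5 = 0, 2600 mod 19 = 16.

x ≡ 2600 (mod 10640).


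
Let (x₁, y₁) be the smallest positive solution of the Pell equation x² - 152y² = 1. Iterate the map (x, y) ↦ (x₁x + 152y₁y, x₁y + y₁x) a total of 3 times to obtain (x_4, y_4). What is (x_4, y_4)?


Step 1: Find the fundamental solution (x₁, y₁) of x² - 152y² = 1.
  Expand √152 as a continued fraction. a₀ = ⌊√152⌋ = 12; iterate m_{k+1} = d_k·a_k − m_k, d_{k+1} = (152 − m_{k+1}²)/d_k, a_{k+1} = ⌊(a₀ + m_{k+1})/d_{k+1}⌋ (starting m₀ = 0, d₀ = 1), with convergents p_k = a_k·p_{k-1} + p_{k-2}, q_k = a_k·q_{k-1} + q_{k-2} (p₋₁ = 1, q₋₁ = 0):
  k = 0: a₀ = 12; p₀/q₀ = 12/1; p₀² − 152·q₀² = 144 − 152 = -8.
  k = 1: m = 12, d = 8, a = ⌊(12 + 12)/8⌋ = 3; p/q = (3·12 + 1)/(3·1 + 0) = 37/3; p² − 152·q² = 1369 − 1368 = 1.
  The first convergent with p² − 152·q² = 1 gives the fundamental solution (x₁, y₁) = (37, 3).
Step 2: Apply the recurrence (x_{n+1}, y_{n+1}) = (x₁x_n + 152y₁y_n, x₁y_n + y₁x_n) repeatedly.
  From (x_1, y_1) = (37, 3): x_2 = 37·37 + 152·3·3 = 2737; y_2 = 37·3 + 3·37 = 222.
  From (x_2, y_2) = (2737, 222): x_3 = 37·2737 + 152·3·222 = 202501; y_3 = 37·222 + 3·2737 = 16425.
  From (x_3, y_3) = (202501, 16425): x_4 = 37·202501 + 152·3·16425 = 14982337; y_4 = 37·16425 + 3·202501 = 1215228.
Step 3: Verify x_4² - 152·y_4² = 224470421981569 - 224470421981568 = 1 (should be 1). ✓

(x_1, y_1) = (37, 3); (x_4, y_4) = (14982337, 1215228).


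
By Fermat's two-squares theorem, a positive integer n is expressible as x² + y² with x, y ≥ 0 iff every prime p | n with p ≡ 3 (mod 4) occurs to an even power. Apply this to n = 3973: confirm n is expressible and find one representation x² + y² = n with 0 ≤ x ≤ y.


Step 1: Factor n = 3973 = 29 · 137.
Step 2: Check the mod-4 condition on each prime factor: 29 ≡ 1 (mod 4), exponent 1; 137 ≡ 1 (mod 4), exponent 1.
All primes ≡ 3 (mod 4) appear to even exponent (or don't appear), so by the two-squares theorem n IS expressible as a sum of two squares.
Step 3: Build a representation. Here n = 29 · 137 is a product of primes ≡ 1 (mod 4). Each prime p ≡ 1 (mod 4) is itself a sum of two squares; find a² by testing p − a² for a perfect square:
  29: 29 − 1² = 28, 29 − 2² = 25 = 5² ⇒ 29 = 2² + 5².
  137: 137 − 1² = 136, 137 − 2² = 133, 137 − 3² = 128, 137 − 4² = 121 = 11² ⇒ 137 = 4² + 11².
  Combine using the Brahmagupta–Fibonacci identity (a² + b²)(c² + d²) = (ac − bd)² + (ad + bc)² = (ac + bd)² + (ad − bc)²:
  29 · 137 = 3973: from (2² + 5²)(4² + 11²), take (2·4 − 5·11, 2·11 + 5·4) = (8 − 55, 22 + 20) = (-47, 42); dropping signs (only squares matter) gives (47, 42); check 47² + 42² = 2209 + 1764 = 3973 ✓.
Step 4: Order so x ≤ y and verify: 42² + 47² = 1764 + 2209 = 3973 = n. ✓

n = 3973 = 42² + 47² (one valid representation with x ≤ y).


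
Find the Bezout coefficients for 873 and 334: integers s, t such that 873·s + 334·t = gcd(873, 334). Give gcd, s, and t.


Euclidean algorithm on (873, 334) — divide until remainder is 0:
  873 = 2 · 334 + 205
  334 = 1 · 205 + 129
  205 = 1 · 129 + 76
  129 = 1 · 76 + 53
  76 = 1 · 53 + 23
  53 = 2 · 23 + 7
  23 = 3 · 7 + 2
  7 = 3 · 2 + 1
  2 = 2 · 1 + 0
gcd(873, 334) = 1.
Track Bezout coefficients alongside the remainders: start with r₀ = 873 = a·1 + b·0 (s = 1, t = 0) and r₁ = 334 = a·0 + b·1 (s = 0, t = 1); each new remainder r_{k+1} = r_{k-1} − q_k·r_k inherits s_{k+1} = s_{k-1} − q_k·s_k, t_{k+1} = t_{k-1} − q_k·t_k, so r_k = a·s_k + b·t_k at every step:
  q = 2: r = 205, s = 1 − 2·0 = 1, t = 0 − 2·1 = -2  (check: 873·1 + 334·(-2) = 205)
  q = 1: r = 129, s = 0 − 1·1 = -1, t = 1 − 1·(-2) = 3  (check: 873·(-1) + 334·3 = 129)
  q = 1: r = 76, s = 1 − 1·(-1) = 2, t = -2 − 1·3 = -5  (check: 873·2 + 334·(-5) = 76)
  q = 1: r = 53, s = -1 − 1·2 = -3, t = 3 − 1·(-5) = 8  (check: 873·(-3) + 334·8 = 53)
  q = 1: r = 23, s = 2 − 1·(-3) = 5, t = -5 − 1·8 = -13  (check: 873·5 + 334·(-13) = 23)
  q = 2: r = 7, s = -3 − 2·5 = -13, t = 8 − 2·(-13) = 34  (check: 873·(-13) + 334·34 = 7)
  q = 3: r = 2, s = 5 − 3·(-13) = 44, t = -13 − 3·34 = -115  (check: 873·44 + 334·(-115) = 2)
  q = 3: r = 1, s = -13 − 3·44 = -145, t = 34 − 3·(-115) = 379  (check: 873·(-145) + 334·379 = 1)
The row with r = 1 (the gcd) gives the Bezout coefficients s = -145, t = 379.
Result: 873 · (-145) + 334 · (379) = 1.

gcd(873, 334) = 1; s = -145, t = 379 (check: 873·(-145) + 334·379 = 1).


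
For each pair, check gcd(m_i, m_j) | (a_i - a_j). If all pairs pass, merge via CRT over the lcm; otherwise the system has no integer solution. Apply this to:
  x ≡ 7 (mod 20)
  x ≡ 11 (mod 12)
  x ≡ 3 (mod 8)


Moduli 20, 12, 8 are not pairwise coprime, so CRT works modulo lcm(m_i) when all pairwise compatibility conditions hold.
Pairwise compatibility: gcd(m_i, m_j) must divide a_i - a_j for every pair.
Merge one congruence at a time:
  Start: x ≡ 7 (mod 20).
  Combine with x ≡ 11 (mod 12): gcd(20, 12) = 4; 11 - 7 = 4, which IS divisible by 4, so compatible.
    Write x = 7 + 20·t and substitute into x ≡ 11 (mod 12): 20·t ≡ 11 − 7 = 4 (mod 12).
    Divide the congruence (and modulus) by g = 4: 5·t ≡ 1 (mod 3).
    Reduce coefficients mod 3: 2·t ≡ 1 (mod 3).
    The inverse of 2 mod 3 is 2 (since 2·2 = 4 = 1·3 + 1), so t ≡ 2·1 = 2 ≡ 2 (mod 3).
    Then x = 7 + 20·2 = 47, valid modulo lcm(20, 12) = 60: x ≡ 47 (mod 60).
  Combine with x ≡ 3 (mod 8): gcd(60, 8) = 4; 3 - 47 = -44, which IS divisible by 4, so compatible.
    Write x = 47 + 60·t and substitute into x ≡ 3 (mod 8): 60·t ≡ 3 − 47 = -44 (mod 8).
    Divide the congruence (and modulus) by g = 4: 15·t ≡ -11 (mod 2).
    Reduce coefficients mod 2: 1·t ≡ 1 (mod 2).
    So t ≡ 1 (mod 2).
    Then x = 47 + 60·1 = 107, valid modulo lcm(60, 8) = 120: x ≡ 107 (mod 120).
Verify: 107 mod 20 = 7, 107 mod 12 = 11, 107 mod 8 = 3.

x ≡ 107 (mod 120).


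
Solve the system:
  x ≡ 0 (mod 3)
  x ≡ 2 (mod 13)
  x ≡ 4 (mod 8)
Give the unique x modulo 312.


Moduli 3, 13, 8 are pairwise coprime; by CRT there is a unique solution modulo M = 3 · 13 · 8 = 312.
Solve pairwise, accumulating the modulus:
  Start with x ≡ 0 (mod 3).
  Combine with x ≡ 2 (mod 13): since gcd(3, 13) = 1, we get a unique residue mod 39.
    Write x = 0 + 3·t and substitute into x ≡ 2 (mod 13): 3·t ≡ 2 − 0 = 2 (mod 13).
    The inverse of 3 mod 13 is 9 (since 3·9 = 27 = 2·13 + 1), so t ≡ 9·2 = 18 ≡ 5 (mod 13).
    Then x = 0 + 3·5 = 15, valid modulo lcm(3, 13) = 39: x ≡ 15 (mod 39).
  Combine with x ≡ 4 (mod 8): since gcd(39, 8) = 1, we get a unique residue mod 312.
    Write x = 15 + 39·t and substitute into x ≡ 4 (mod 8): 39·t ≡ 4 − 15 = -11 (mod 8).
    Reduce coefficients mod 8: 7·t ≡ 5 (mod 8).
    The inverse of 7 mod 8 is 7 (since 7·7 = 49 = 6·8 + 1), so t ≡ 7·5 = 35 ≡ 3 (mod 8).
    Then x = 15 + 39·3 = 132, valid modulo lcm(39, 8) = 312: x ≡ 132 (mod 312).
Verify: 132 mod 3 = 0 ✓, 132 mod 13 = 2 ✓, 132 mod 8 = 4 ✓.

x ≡ 132 (mod 312).
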